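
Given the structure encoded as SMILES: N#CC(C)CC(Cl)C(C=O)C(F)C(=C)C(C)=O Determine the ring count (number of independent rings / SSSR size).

0

In SMILES, each pair of matching ring-closure digits denotes one ring-closing bond; the number of such bonds equals the number of independent rings.
Ring-closure bonds here: 0.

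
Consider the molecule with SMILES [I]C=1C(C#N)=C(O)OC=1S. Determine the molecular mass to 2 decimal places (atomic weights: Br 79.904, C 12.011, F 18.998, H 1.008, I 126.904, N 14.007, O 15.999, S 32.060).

267.04 g/mol

First, the molecular formula is C5H2INO2S (counting implicit H from valence).
  C: 5 × 12.011 = 60.055
  H: 2 × 1.008 = 2.016
  I: 1 × 126.904 = 126.904
  N: 1 × 14.007 = 14.007
  O: 2 × 15.999 = 31.998
  S: 1 × 32.060 = 32.060
Sum: 5×12.011 + 2×1.008 + 1×126.904 + 1×14.007 + 2×15.999 + 1×32.060 = 267.040 → 267.04 g/mol.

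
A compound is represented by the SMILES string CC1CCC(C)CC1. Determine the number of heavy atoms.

Every atom symbol written in the SMILES (organic subset) is one heavy atom; implicit H are not written.
Heavy atoms by element → C:8.
Total: 8.

8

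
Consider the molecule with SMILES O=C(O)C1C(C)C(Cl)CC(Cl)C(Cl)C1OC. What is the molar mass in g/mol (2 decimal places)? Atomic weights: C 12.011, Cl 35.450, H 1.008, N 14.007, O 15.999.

First, the molecular formula is C10H15Cl3O3 (counting implicit H from valence).
  C: 10 × 12.011 = 120.110
  Cl: 3 × 35.450 = 106.350
  H: 15 × 1.008 = 15.120
  O: 3 × 15.999 = 47.997
Sum: 10×12.011 + 3×35.450 + 15×1.008 + 3×15.999 = 289.577 → 289.58 g/mol.

289.58 g/mol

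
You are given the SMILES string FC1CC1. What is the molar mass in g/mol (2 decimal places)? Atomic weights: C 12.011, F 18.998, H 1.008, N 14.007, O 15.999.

First, the molecular formula is C3H5F (counting implicit H from valence).
  C: 3 × 12.011 = 36.033
  F: 1 × 18.998 = 18.998
  H: 5 × 1.008 = 5.040
Sum: 3×12.011 + 1×18.998 + 5×1.008 = 60.071 → 60.07 g/mol.

60.07 g/mol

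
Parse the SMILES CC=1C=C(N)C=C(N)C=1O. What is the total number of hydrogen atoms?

Walk through each heavy atom and fill implicit hydrogens from standard valence (C 4, N 3, O 2, S 2, halogen 1):
  atom 1: C, bond orders sum to 1 (valence 4) → 3 H
  atom 2: C, bond orders sum to 4 (valence 4) → 0 H
  atom 3: C, bond orders sum to 3 (valence 4) → 1 H
  atom 4: C, bond orders sum to 4 (valence 4) → 0 H
  atom 5: N, bond orders sum to 1 (valence 3) → 2 H
  atom 6: C, bond orders sum to 3 (valence 4) → 1 H
  atom 7: C, bond orders sum to 4 (valence 4) → 0 H
  atom 8: N, bond orders sum to 1 (valence 3) → 2 H
  atom 9: C, bond orders sum to 4 (valence 4) → 0 H
  atom 10: O, bond orders sum to 1 (valence 2) → 1 H
Total hydrogens: 10.

10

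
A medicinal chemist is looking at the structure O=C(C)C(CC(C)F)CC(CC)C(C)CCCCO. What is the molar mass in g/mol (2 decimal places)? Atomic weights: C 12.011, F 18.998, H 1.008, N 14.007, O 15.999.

First, the molecular formula is C16H31FO2 (counting implicit H from valence).
  C: 16 × 12.011 = 192.176
  F: 1 × 18.998 = 18.998
  H: 31 × 1.008 = 31.248
  O: 2 × 15.999 = 31.998
Sum: 16×12.011 + 1×18.998 + 31×1.008 + 2×15.999 = 274.420 → 274.42 g/mol.

274.42 g/mol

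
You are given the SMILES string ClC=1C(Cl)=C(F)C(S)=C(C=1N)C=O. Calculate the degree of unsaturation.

5

Degree of unsaturation = (number of rings) + (number of π bonds).
Ring closures in the SMILES: 1.
π bonds: 4 double bonds (each 1 DoU) → 4 DoU from unsaturation.
Total DoU = 1 + 4 = 5.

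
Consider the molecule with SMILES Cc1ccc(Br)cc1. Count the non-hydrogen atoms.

8

Every atom symbol written in the SMILES (organic subset) is one heavy atom; implicit H are not written.
Heavy atoms by element → Br:1, C:7.
Total: 8.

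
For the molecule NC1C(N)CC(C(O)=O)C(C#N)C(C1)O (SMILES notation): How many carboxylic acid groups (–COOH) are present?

The carboxylic acid motif appears at heavy-atom position 7 in the SMILES.
Other groups present: 1 hydroxyl, 1 nitrile, 2 primary amine.
Carboxylic acid count: 1.

1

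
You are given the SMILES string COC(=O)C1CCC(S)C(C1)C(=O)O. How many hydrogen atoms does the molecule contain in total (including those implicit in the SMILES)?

Walk through each heavy atom and fill implicit hydrogens from standard valence (C 4, N 3, O 2, S 2, halogen 1):
  atom 1: C, bond orders sum to 1 (valence 4) → 3 H
  atom 2: O, bond orders sum to 2 (valence 2) → 0 H
  atom 3: C, bond orders sum to 4 (valence 4) → 0 H
  atom 4: O, bond orders sum to 2 (valence 2) → 0 H
  atom 5: C, bond orders sum to 3 (valence 4) → 1 H
  atom 6: C, bond orders sum to 2 (valence 4) → 2 H
  atom 7: C, bond orders sum to 2 (valence 4) → 2 H
  atom 8: C, bond orders sum to 3 (valence 4) → 1 H
  atom 9: S, bond orders sum to 1 (valence 2) → 1 H
  atom 10: C, bond orders sum to 3 (valence 4) → 1 H
  atom 11: C, bond orders sum to 2 (valence 4) → 2 H
  atom 12: C, bond orders sum to 4 (valence 4) → 0 H
  atom 13: O, bond orders sum to 2 (valence 2) → 0 H
  atom 14: O, bond orders sum to 1 (valence 2) → 1 H
Total hydrogens: 14.

14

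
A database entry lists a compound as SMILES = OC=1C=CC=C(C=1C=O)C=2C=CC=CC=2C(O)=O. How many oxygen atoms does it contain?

4

Scan the SMILES for O atoms (remember two-letter symbols like Cl and Br are single atoms).
Oxygen count: 4.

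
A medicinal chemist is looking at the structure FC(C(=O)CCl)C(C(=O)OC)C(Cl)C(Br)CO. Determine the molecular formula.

Walk through each heavy atom and fill implicit hydrogens from standard valence (C 4, N 3, O 2, S 2, halogen 1):
  atom 1: F (halogen, monovalent) → 0 H
  atom 2: C, bond orders sum to 3 (valence 4) → 1 H
  atom 3: C, bond orders sum to 4 (valence 4) → 0 H
  atom 4: O, bond orders sum to 2 (valence 2) → 0 H
  atom 5: C, bond orders sum to 2 (valence 4) → 2 H
  atom 6: Cl (halogen, monovalent) → 0 H
  atom 7: C, bond orders sum to 3 (valence 4) → 1 H
  atom 8: C, bond orders sum to 4 (valence 4) → 0 H
  atom 9: O, bond orders sum to 2 (valence 2) → 0 H
  atom 10: O, bond orders sum to 2 (valence 2) → 0 H
  atom 11: C, bond orders sum to 1 (valence 4) → 3 H
  atom 12: C, bond orders sum to 3 (valence 4) → 1 H
  atom 13: Cl (halogen, monovalent) → 0 H
  atom 14: C, bond orders sum to 3 (valence 4) → 1 H
  atom 15: Br (halogen, monovalent) → 0 H
  atom 16: C, bond orders sum to 2 (valence 4) → 2 H
  atom 17: O, bond orders sum to 1 (valence 2) → 1 H
Totals → C:9, H:12, Br:1, Cl:2, F:1, O:4.

C9H12BrCl2FO4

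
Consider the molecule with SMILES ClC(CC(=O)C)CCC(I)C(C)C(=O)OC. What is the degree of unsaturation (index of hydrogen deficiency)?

2

Degree of unsaturation = (number of rings) + (number of π bonds).
Ring closures in the SMILES: 0.
π bonds: 2 double bonds (each 1 DoU) → 2 DoU from unsaturation.
Total DoU = 0 + 2 = 2.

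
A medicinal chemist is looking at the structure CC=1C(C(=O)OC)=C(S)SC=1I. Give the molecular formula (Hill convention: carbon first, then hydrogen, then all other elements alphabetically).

C7H7IO2S2

Walk through each heavy atom and fill implicit hydrogens from standard valence (C 4, N 3, O 2, S 2, halogen 1):
  atom 1: C, bond orders sum to 1 (valence 4) → 3 H
  atom 2: C, bond orders sum to 4 (valence 4) → 0 H
  atom 3: C, bond orders sum to 4 (valence 4) → 0 H
  atom 4: C, bond orders sum to 4 (valence 4) → 0 H
  atom 5: O, bond orders sum to 2 (valence 2) → 0 H
  atom 6: O, bond orders sum to 2 (valence 2) → 0 H
  atom 7: C, bond orders sum to 1 (valence 4) → 3 H
  atom 8: C, bond orders sum to 4 (valence 4) → 0 H
  atom 9: S, bond orders sum to 1 (valence 2) → 1 H
  atom 10: S, bond orders sum to 2 (valence 2) → 0 H
  atom 11: C, bond orders sum to 4 (valence 4) → 0 H
  atom 12: I (halogen, monovalent) → 0 H
Totals → C:7, H:7, I:1, O:2, S:2.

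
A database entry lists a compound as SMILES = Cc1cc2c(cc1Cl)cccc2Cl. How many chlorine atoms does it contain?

2

Scan the SMILES for Cl atoms (remember two-letter symbols like Cl and Br are single atoms).
Chlorine count: 2.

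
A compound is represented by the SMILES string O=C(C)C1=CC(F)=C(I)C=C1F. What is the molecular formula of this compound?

C8H5F2IO

Walk through each heavy atom and fill implicit hydrogens from standard valence (C 4, N 3, O 2, S 2, halogen 1):
  atom 1: O, bond orders sum to 2 (valence 2) → 0 H
  atom 2: C, bond orders sum to 4 (valence 4) → 0 H
  atom 3: C, bond orders sum to 1 (valence 4) → 3 H
  atom 4: C, bond orders sum to 4 (valence 4) → 0 H
  atom 5: C, bond orders sum to 3 (valence 4) → 1 H
  atom 6: C, bond orders sum to 4 (valence 4) → 0 H
  atom 7: F (halogen, monovalent) → 0 H
  atom 8: C, bond orders sum to 4 (valence 4) → 0 H
  atom 9: I (halogen, monovalent) → 0 H
  atom 10: C, bond orders sum to 3 (valence 4) → 1 H
  atom 11: C, bond orders sum to 4 (valence 4) → 0 H
  atom 12: F (halogen, monovalent) → 0 H
Totals → C:8, H:5, F:2, I:1, O:1.
In Hill order: C8H5F2IO.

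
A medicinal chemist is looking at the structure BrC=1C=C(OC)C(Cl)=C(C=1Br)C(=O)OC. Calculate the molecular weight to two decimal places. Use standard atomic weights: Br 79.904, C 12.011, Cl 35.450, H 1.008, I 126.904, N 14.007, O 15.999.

First, the molecular formula is C9H7Br2ClO3 (counting implicit H from valence).
  Br: 2 × 79.904 = 159.808
  C: 9 × 12.011 = 108.099
  Cl: 1 × 35.450 = 35.450
  H: 7 × 1.008 = 7.056
  O: 3 × 15.999 = 47.997
Sum: 2×79.904 + 9×12.011 + 1×35.450 + 7×1.008 + 3×15.999 = 358.410 → 358.41 g/mol.

358.41 g/mol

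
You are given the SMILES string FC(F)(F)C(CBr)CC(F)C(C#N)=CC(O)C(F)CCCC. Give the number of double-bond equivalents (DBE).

Degree of unsaturation = (number of rings) + (number of π bonds).
Ring closures in the SMILES: 0.
π bonds: 1 double bond (each 1 DoU), 1 triple bond (each 2 DoU) → 3 DoU from unsaturation.
Total DoU = 0 + 3 = 3.

3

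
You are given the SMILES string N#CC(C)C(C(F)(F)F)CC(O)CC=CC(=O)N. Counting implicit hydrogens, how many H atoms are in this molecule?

Walk through each heavy atom and fill implicit hydrogens from standard valence (C 4, N 3, O 2, S 2, halogen 1):
  atom 1: N, bond orders sum to 3 (valence 3) → 0 H
  atom 2: C, bond orders sum to 4 (valence 4) → 0 H
  atom 3: C, bond orders sum to 3 (valence 4) → 1 H
  atom 4: C, bond orders sum to 1 (valence 4) → 3 H
  atom 5: C, bond orders sum to 3 (valence 4) → 1 H
  atom 6: C, bond orders sum to 4 (valence 4) → 0 H
  atom 7: F (halogen, monovalent) → 0 H
  atom 8: F (halogen, monovalent) → 0 H
  atom 9: F (halogen, monovalent) → 0 H
  atom 10: C, bond orders sum to 2 (valence 4) → 2 H
  atom 11: C, bond orders sum to 3 (valence 4) → 1 H
  atom 12: O, bond orders sum to 1 (valence 2) → 1 H
  atom 13: C, bond orders sum to 2 (valence 4) → 2 H
  atom 14: C, bond orders sum to 3 (valence 4) → 1 H
  atom 15: C, bond orders sum to 3 (valence 4) → 1 H
  atom 16: C, bond orders sum to 4 (valence 4) → 0 H
  atom 17: O, bond orders sum to 2 (valence 2) → 0 H
  atom 18: N, bond orders sum to 1 (valence 3) → 2 H
Total hydrogens: 15.

15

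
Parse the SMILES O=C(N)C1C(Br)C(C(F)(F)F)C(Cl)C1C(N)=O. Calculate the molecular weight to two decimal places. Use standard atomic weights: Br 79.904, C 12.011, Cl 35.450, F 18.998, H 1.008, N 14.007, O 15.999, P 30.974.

First, the molecular formula is C8H9BrClF3N2O2 (counting implicit H from valence).
  Br: 1 × 79.904 = 79.904
  C: 8 × 12.011 = 96.088
  Cl: 1 × 35.450 = 35.450
  F: 3 × 18.998 = 56.994
  H: 9 × 1.008 = 9.072
  N: 2 × 14.007 = 28.014
  O: 2 × 15.999 = 31.998
Sum: 1×79.904 + 8×12.011 + 1×35.450 + 3×18.998 + 9×1.008 + 2×14.007 + 2×15.999 = 337.520 → 337.52 g/mol.

337.52 g/mol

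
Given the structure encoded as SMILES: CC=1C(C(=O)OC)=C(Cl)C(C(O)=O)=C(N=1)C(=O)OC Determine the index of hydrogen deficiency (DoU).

7

Degree of unsaturation = (number of rings) + (number of π bonds).
Ring closures in the SMILES: 1.
π bonds: 6 double bonds (each 1 DoU) → 6 DoU from unsaturation.
Total DoU = 1 + 6 = 7.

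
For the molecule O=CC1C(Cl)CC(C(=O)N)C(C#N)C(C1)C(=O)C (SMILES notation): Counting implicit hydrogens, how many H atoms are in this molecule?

15

Walk through each heavy atom and fill implicit hydrogens from standard valence (C 4, N 3, O 2, S 2, halogen 1):
  atom 1: O, bond orders sum to 2 (valence 2) → 0 H
  atom 2: C, bond orders sum to 3 (valence 4) → 1 H
  atom 3: C, bond orders sum to 3 (valence 4) → 1 H
  atom 4: C, bond orders sum to 3 (valence 4) → 1 H
  atom 5: Cl (halogen, monovalent) → 0 H
  atom 6: C, bond orders sum to 2 (valence 4) → 2 H
  atom 7: C, bond orders sum to 3 (valence 4) → 1 H
  atom 8: C, bond orders sum to 4 (valence 4) → 0 H
  atom 9: O, bond orders sum to 2 (valence 2) → 0 H
  atom 10: N, bond orders sum to 1 (valence 3) → 2 H
  atom 11: C, bond orders sum to 3 (valence 4) → 1 H
  atom 12: C, bond orders sum to 4 (valence 4) → 0 H
  atom 13: N, bond orders sum to 3 (valence 3) → 0 H
  atom 14: C, bond orders sum to 3 (valence 4) → 1 H
  atom 15: C, bond orders sum to 2 (valence 4) → 2 H
  atom 16: C, bond orders sum to 4 (valence 4) → 0 H
  atom 17: O, bond orders sum to 2 (valence 2) → 0 H
  atom 18: C, bond orders sum to 1 (valence 4) → 3 H
Total hydrogens: 15.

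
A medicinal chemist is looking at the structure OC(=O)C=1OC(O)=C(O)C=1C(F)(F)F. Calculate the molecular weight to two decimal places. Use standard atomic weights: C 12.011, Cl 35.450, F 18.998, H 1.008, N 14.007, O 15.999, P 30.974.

212.08 g/mol

First, the molecular formula is C6H3F3O5 (counting implicit H from valence).
  C: 6 × 12.011 = 72.066
  F: 3 × 18.998 = 56.994
  H: 3 × 1.008 = 3.024
  O: 5 × 15.999 = 79.995
Sum: 6×12.011 + 3×18.998 + 3×1.008 + 5×15.999 = 212.079 → 212.08 g/mol.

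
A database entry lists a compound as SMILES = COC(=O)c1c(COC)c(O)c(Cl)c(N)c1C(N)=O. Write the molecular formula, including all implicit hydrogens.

Walk through each heavy atom and fill implicit hydrogens from standard valence (C 4, N 3, O 2, S 2, halogen 1); for lowercase aromatic atoms, an aromatic c carries 1 H when it has two neighbours and 0 H with three, and aromatic n carries 0 H:
  atom 1: C, bond orders sum to 1 (valence 4) → 3 H
  atom 2: O, bond orders sum to 2 (valence 2) → 0 H
  atom 3: C, bond orders sum to 4 (valence 4) → 0 H
  atom 4: O, bond orders sum to 2 (valence 2) → 0 H
  atom 5: aromatic c, 3 neighbours → 0 H
  atom 6: aromatic c, 3 neighbours → 0 H
  atom 7: C, bond orders sum to 2 (valence 4) → 2 H
  atom 8: O, bond orders sum to 2 (valence 2) → 0 H
  atom 9: C, bond orders sum to 1 (valence 4) → 3 H
  atom 10: aromatic c, 3 neighbours → 0 H
  atom 11: O, bond orders sum to 1 (valence 2) → 1 H
  atom 12: aromatic c, 3 neighbours → 0 H
  atom 13: Cl (halogen, monovalent) → 0 H
  atom 14: aromatic c, 3 neighbours → 0 H
  atom 15: N, bond orders sum to 1 (valence 3) → 2 H
  atom 16: aromatic c, 3 neighbours → 0 H
  atom 17: C, bond orders sum to 4 (valence 4) → 0 H
  atom 18: N, bond orders sum to 1 (valence 3) → 2 H
  atom 19: O, bond orders sum to 2 (valence 2) → 0 H
Totals → C:11, H:13, Cl:1, N:2, O:5.
In Hill order: C11H13ClN2O5.

C11H13ClN2O5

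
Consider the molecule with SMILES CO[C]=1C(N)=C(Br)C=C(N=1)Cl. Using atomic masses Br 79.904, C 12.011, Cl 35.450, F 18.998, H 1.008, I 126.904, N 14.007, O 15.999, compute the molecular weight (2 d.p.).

First, the molecular formula is C6H6BrClN2O (counting implicit H from valence).
  Br: 1 × 79.904 = 79.904
  C: 6 × 12.011 = 72.066
  Cl: 1 × 35.450 = 35.450
  H: 6 × 1.008 = 6.048
  N: 2 × 14.007 = 28.014
  O: 1 × 15.999 = 15.999
Sum: 1×79.904 + 6×12.011 + 1×35.450 + 6×1.008 + 2×14.007 + 1×15.999 = 237.481 → 237.48 g/mol.

237.48 g/mol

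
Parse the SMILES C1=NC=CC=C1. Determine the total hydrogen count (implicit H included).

5

Walk through each heavy atom and fill implicit hydrogens from standard valence (C 4, N 3, O 2, S 2, halogen 1):
  atom 1: C, bond orders sum to 3 (valence 4) → 1 H
  atom 2: N, bond orders sum to 3 (valence 3) → 0 H
  atom 3: C, bond orders sum to 3 (valence 4) → 1 H
  atom 4: C, bond orders sum to 3 (valence 4) → 1 H
  atom 5: C, bond orders sum to 3 (valence 4) → 1 H
  atom 6: C, bond orders sum to 3 (valence 4) → 1 H
Total hydrogens: 5.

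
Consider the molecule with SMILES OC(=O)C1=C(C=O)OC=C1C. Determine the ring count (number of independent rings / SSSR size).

In SMILES, each pair of matching ring-closure digits denotes one ring-closing bond; the number of such bonds equals the number of independent rings.
Ring-closure bonds here: 1.

1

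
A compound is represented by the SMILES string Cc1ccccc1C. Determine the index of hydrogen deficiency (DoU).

4

Molecular formula: C8H10.
DoU = (2C + 2 + N − H − X) / 2, where X is the halogen count and O/S are ignored.
    = (2·8 + 2 + 0 − 10 − 0) / 2 = 8 / 2 = 4.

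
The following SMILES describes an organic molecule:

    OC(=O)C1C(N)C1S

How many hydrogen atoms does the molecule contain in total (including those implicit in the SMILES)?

7

Walk through each heavy atom and fill implicit hydrogens from standard valence (C 4, N 3, O 2, S 2, halogen 1):
  atom 1: O, bond orders sum to 1 (valence 2) → 1 H
  atom 2: C, bond orders sum to 4 (valence 4) → 0 H
  atom 3: O, bond orders sum to 2 (valence 2) → 0 H
  atom 4: C, bond orders sum to 3 (valence 4) → 1 H
  atom 5: C, bond orders sum to 3 (valence 4) → 1 H
  atom 6: N, bond orders sum to 1 (valence 3) → 2 H
  atom 7: C, bond orders sum to 3 (valence 4) → 1 H
  atom 8: S, bond orders sum to 1 (valence 2) → 1 H
Total hydrogens: 7.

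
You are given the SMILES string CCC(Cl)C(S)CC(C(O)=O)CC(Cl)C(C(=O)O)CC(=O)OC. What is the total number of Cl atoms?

Scan the SMILES for Cl atoms (remember two-letter symbols like Cl and Br are single atoms).
Chlorine count: 2.

2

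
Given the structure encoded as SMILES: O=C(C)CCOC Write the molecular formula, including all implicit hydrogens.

C5H10O2

Walk through each heavy atom and fill implicit hydrogens from standard valence (C 4, N 3, O 2, S 2, halogen 1):
  atom 1: O, bond orders sum to 2 (valence 2) → 0 H
  atom 2: C, bond orders sum to 4 (valence 4) → 0 H
  atom 3: C, bond orders sum to 1 (valence 4) → 3 H
  atom 4: C, bond orders sum to 2 (valence 4) → 2 H
  atom 5: C, bond orders sum to 2 (valence 4) → 2 H
  atom 6: O, bond orders sum to 2 (valence 2) → 0 H
  atom 7: C, bond orders sum to 1 (valence 4) → 3 H
Totals → C:5, H:10, O:2.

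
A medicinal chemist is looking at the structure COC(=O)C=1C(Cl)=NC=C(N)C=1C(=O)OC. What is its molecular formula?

Walk through each heavy atom and fill implicit hydrogens from standard valence (C 4, N 3, O 2, S 2, halogen 1):
  atom 1: C, bond orders sum to 1 (valence 4) → 3 H
  atom 2: O, bond orders sum to 2 (valence 2) → 0 H
  atom 3: C, bond orders sum to 4 (valence 4) → 0 H
  atom 4: O, bond orders sum to 2 (valence 2) → 0 H
  atom 5: C, bond orders sum to 4 (valence 4) → 0 H
  atom 6: C, bond orders sum to 4 (valence 4) → 0 H
  atom 7: Cl (halogen, monovalent) → 0 H
  atom 8: N, bond orders sum to 3 (valence 3) → 0 H
  atom 9: C, bond orders sum to 3 (valence 4) → 1 H
  atom 10: C, bond orders sum to 4 (valence 4) → 0 H
  atom 11: N, bond orders sum to 1 (valence 3) → 2 H
  atom 12: C, bond orders sum to 4 (valence 4) → 0 H
  atom 13: C, bond orders sum to 4 (valence 4) → 0 H
  atom 14: O, bond orders sum to 2 (valence 2) → 0 H
  atom 15: O, bond orders sum to 2 (valence 2) → 0 H
  atom 16: C, bond orders sum to 1 (valence 4) → 3 H
Totals → C:9, H:9, Cl:1, N:2, O:4.

C9H9ClN2O4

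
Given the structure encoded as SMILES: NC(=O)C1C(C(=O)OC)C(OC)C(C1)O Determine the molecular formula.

Walk through each heavy atom and fill implicit hydrogens from standard valence (C 4, N 3, O 2, S 2, halogen 1):
  atom 1: N, bond orders sum to 1 (valence 3) → 2 H
  atom 2: C, bond orders sum to 4 (valence 4) → 0 H
  atom 3: O, bond orders sum to 2 (valence 2) → 0 H
  atom 4: C, bond orders sum to 3 (valence 4) → 1 H
  atom 5: C, bond orders sum to 3 (valence 4) → 1 H
  atom 6: C, bond orders sum to 4 (valence 4) → 0 H
  atom 7: O, bond orders sum to 2 (valence 2) → 0 H
  atom 8: O, bond orders sum to 2 (valence 2) → 0 H
  atom 9: C, bond orders sum to 1 (valence 4) → 3 H
  atom 10: C, bond orders sum to 3 (valence 4) → 1 H
  atom 11: O, bond orders sum to 2 (valence 2) → 0 H
  atom 12: C, bond orders sum to 1 (valence 4) → 3 H
  atom 13: C, bond orders sum to 3 (valence 4) → 1 H
  atom 14: C, bond orders sum to 2 (valence 4) → 2 H
  atom 15: O, bond orders sum to 1 (valence 2) → 1 H
Totals → C:9, H:15, N:1, O:5.
In Hill order: C9H15NO5.

C9H15NO5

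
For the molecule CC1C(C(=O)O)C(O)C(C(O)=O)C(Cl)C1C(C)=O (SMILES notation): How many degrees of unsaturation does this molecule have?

4

Molecular formula: C11H15ClO6.
DoU = (2C + 2 + N − H − X) / 2, where X is the halogen count and O/S are ignored.
    = (2·11 + 2 + 0 − 15 − 1) / 2 = 8 / 2 = 4.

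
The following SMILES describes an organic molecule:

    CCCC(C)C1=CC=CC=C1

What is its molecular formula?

Walk through each heavy atom and fill implicit hydrogens from standard valence (C 4, N 3, O 2, S 2, halogen 1):
  atom 1: C, bond orders sum to 1 (valence 4) → 3 H
  atom 2: C, bond orders sum to 2 (valence 4) → 2 H
  atom 3: C, bond orders sum to 2 (valence 4) → 2 H
  atom 4: C, bond orders sum to 3 (valence 4) → 1 H
  atom 5: C, bond orders sum to 1 (valence 4) → 3 H
  atom 6: C, bond orders sum to 4 (valence 4) → 0 H
  atom 7: C, bond orders sum to 3 (valence 4) → 1 H
  atom 8: C, bond orders sum to 3 (valence 4) → 1 H
  atom 9: C, bond orders sum to 3 (valence 4) → 1 H
  atom 10: C, bond orders sum to 3 (valence 4) → 1 H
  atom 11: C, bond orders sum to 3 (valence 4) → 1 H
Totals → C:11, H:16.

C11H16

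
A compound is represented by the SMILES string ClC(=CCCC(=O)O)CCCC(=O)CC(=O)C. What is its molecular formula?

Walk through each heavy atom and fill implicit hydrogens from standard valence (C 4, N 3, O 2, S 2, halogen 1):
  atom 1: Cl (halogen, monovalent) → 0 H
  atom 2: C, bond orders sum to 4 (valence 4) → 0 H
  atom 3: C, bond orders sum to 3 (valence 4) → 1 H
  atom 4: C, bond orders sum to 2 (valence 4) → 2 H
  atom 5: C, bond orders sum to 2 (valence 4) → 2 H
  atom 6: C, bond orders sum to 4 (valence 4) → 0 H
  atom 7: O, bond orders sum to 2 (valence 2) → 0 H
  atom 8: O, bond orders sum to 1 (valence 2) → 1 H
  atom 9: C, bond orders sum to 2 (valence 4) → 2 H
  atom 10: C, bond orders sum to 2 (valence 4) → 2 H
  atom 11: C, bond orders sum to 2 (valence 4) → 2 H
  atom 12: C, bond orders sum to 4 (valence 4) → 0 H
  atom 13: O, bond orders sum to 2 (valence 2) → 0 H
  atom 14: C, bond orders sum to 2 (valence 4) → 2 H
  atom 15: C, bond orders sum to 4 (valence 4) → 0 H
  atom 16: O, bond orders sum to 2 (valence 2) → 0 H
  atom 17: C, bond orders sum to 1 (valence 4) → 3 H
Totals → C:12, H:17, Cl:1, O:4.

C12H17ClO4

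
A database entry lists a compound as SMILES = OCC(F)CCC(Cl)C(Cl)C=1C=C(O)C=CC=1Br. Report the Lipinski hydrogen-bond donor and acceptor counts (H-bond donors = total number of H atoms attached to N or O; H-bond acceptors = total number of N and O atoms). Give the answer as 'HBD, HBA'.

2, 2

Donors: find every N or O and count the H atoms it carries.
  atom 1 (O): bond orders sum to 1 → 1 H
  atom 14 (O): bond orders sum to 1 → 1 H
Lipinski HBD = 2.
Acceptors: N atoms = 0, O atoms = 2 → HBA = 2.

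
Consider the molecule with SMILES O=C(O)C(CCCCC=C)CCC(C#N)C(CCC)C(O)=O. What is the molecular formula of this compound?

Walk through each heavy atom and fill implicit hydrogens from standard valence (C 4, N 3, O 2, S 2, halogen 1):
  atom 1: O, bond orders sum to 2 (valence 2) → 0 H
  atom 2: C, bond orders sum to 4 (valence 4) → 0 H
  atom 3: O, bond orders sum to 1 (valence 2) → 1 H
  atom 4: C, bond orders sum to 3 (valence 4) → 1 H
  atom 5: C, bond orders sum to 2 (valence 4) → 2 H
  atom 6: C, bond orders sum to 2 (valence 4) → 2 H
  atom 7: C, bond orders sum to 2 (valence 4) → 2 H
  atom 8: C, bond orders sum to 2 (valence 4) → 2 H
  atom 9: C, bond orders sum to 3 (valence 4) → 1 H
  atom 10: C, bond orders sum to 2 (valence 4) → 2 H
  atom 11: C, bond orders sum to 2 (valence 4) → 2 H
  atom 12: C, bond orders sum to 2 (valence 4) → 2 H
  atom 13: C, bond orders sum to 3 (valence 4) → 1 H
  atom 14: C, bond orders sum to 4 (valence 4) → 0 H
  atom 15: N, bond orders sum to 3 (valence 3) → 0 H
  atom 16: C, bond orders sum to 3 (valence 4) → 1 H
  atom 17: C, bond orders sum to 2 (valence 4) → 2 H
  atom 18: C, bond orders sum to 2 (valence 4) → 2 H
  atom 19: C, bond orders sum to 1 (valence 4) → 3 H
  atom 20: C, bond orders sum to 4 (valence 4) → 0 H
  atom 21: O, bond orders sum to 1 (valence 2) → 1 H
  atom 22: O, bond orders sum to 2 (valence 2) → 0 H
Totals → C:17, H:27, N:1, O:4.
In Hill order: C17H27NO4.

C17H27NO4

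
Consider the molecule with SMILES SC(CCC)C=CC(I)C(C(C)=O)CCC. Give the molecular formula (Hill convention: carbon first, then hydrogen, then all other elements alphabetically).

Walk through each heavy atom and fill implicit hydrogens from standard valence (C 4, N 3, O 2, S 2, halogen 1):
  atom 1: S, bond orders sum to 1 (valence 2) → 1 H
  atom 2: C, bond orders sum to 3 (valence 4) → 1 H
  atom 3: C, bond orders sum to 2 (valence 4) → 2 H
  atom 4: C, bond orders sum to 2 (valence 4) → 2 H
  atom 5: C, bond orders sum to 1 (valence 4) → 3 H
  atom 6: C, bond orders sum to 3 (valence 4) → 1 H
  atom 7: C, bond orders sum to 3 (valence 4) → 1 H
  atom 8: C, bond orders sum to 3 (valence 4) → 1 H
  atom 9: I (halogen, monovalent) → 0 H
  atom 10: C, bond orders sum to 3 (valence 4) → 1 H
  atom 11: C, bond orders sum to 4 (valence 4) → 0 H
  atom 12: C, bond orders sum to 1 (valence 4) → 3 H
  atom 13: O, bond orders sum to 2 (valence 2) → 0 H
  atom 14: C, bond orders sum to 2 (valence 4) → 2 H
  atom 15: C, bond orders sum to 2 (valence 4) → 2 H
  atom 16: C, bond orders sum to 1 (valence 4) → 3 H
Totals → C:13, H:23, I:1, O:1, S:1.
In Hill order: C13H23IOS.

C13H23IOS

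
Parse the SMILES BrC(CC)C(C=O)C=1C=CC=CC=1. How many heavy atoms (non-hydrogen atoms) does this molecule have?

13

Every atom symbol written in the SMILES (organic subset) is one heavy atom; implicit H are not written.
Heavy atoms by element → Br:1, C:11, O:1.
Total: 13.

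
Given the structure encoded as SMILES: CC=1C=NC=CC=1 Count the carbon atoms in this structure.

6

Count every carbon token in the SMILES (each C, including those in ring-closure positions and inside branches).
Carbon count: 6.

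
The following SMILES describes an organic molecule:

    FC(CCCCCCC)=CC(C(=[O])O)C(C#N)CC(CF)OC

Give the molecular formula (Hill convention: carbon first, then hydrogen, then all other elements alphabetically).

C17H27F2NO3

Walk through each heavy atom and fill implicit hydrogens from standard valence (C 4, N 3, O 2, S 2, halogen 1):
  atom 1: F (halogen, monovalent) → 0 H
  atom 2: C, bond orders sum to 4 (valence 4) → 0 H
  atom 3: C, bond orders sum to 2 (valence 4) → 2 H
  atom 4: C, bond orders sum to 2 (valence 4) → 2 H
  atom 5: C, bond orders sum to 2 (valence 4) → 2 H
  atom 6: C, bond orders sum to 2 (valence 4) → 2 H
  atom 7: C, bond orders sum to 2 (valence 4) → 2 H
  atom 8: C, bond orders sum to 2 (valence 4) → 2 H
  atom 9: C, bond orders sum to 1 (valence 4) → 3 H
  atom 10: C, bond orders sum to 3 (valence 4) → 1 H
  atom 11: C, bond orders sum to 3 (valence 4) → 1 H
  atom 12: C, bond orders sum to 4 (valence 4) → 0 H
  atom 13: O with explicit H count 0
  atom 14: O, bond orders sum to 1 (valence 2) → 1 H
  atom 15: C, bond orders sum to 3 (valence 4) → 1 H
  atom 16: C, bond orders sum to 4 (valence 4) → 0 H
  atom 17: N, bond orders sum to 3 (valence 3) → 0 H
  atom 18: C, bond orders sum to 2 (valence 4) → 2 H
  atom 19: C, bond orders sum to 3 (valence 4) → 1 H
  atom 20: C, bond orders sum to 2 (valence 4) → 2 H
  atom 21: F (halogen, monovalent) → 0 H
  atom 22: O, bond orders sum to 2 (valence 2) → 0 H
  atom 23: C, bond orders sum to 1 (valence 4) → 3 H
Totals → C:17, H:27, F:2, N:1, O:3.
In Hill order: C17H27F2NO3.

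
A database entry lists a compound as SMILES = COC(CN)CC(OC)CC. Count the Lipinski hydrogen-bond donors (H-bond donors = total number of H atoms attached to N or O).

2

Donors: find every N or O and count the H atoms it carries.
  atom 2 (O): bond orders sum to 2 → 0 H
  atom 5 (N): bond orders sum to 1 → 2 H
  atom 8 (O): bond orders sum to 2 → 0 H
Lipinski HBD = 2.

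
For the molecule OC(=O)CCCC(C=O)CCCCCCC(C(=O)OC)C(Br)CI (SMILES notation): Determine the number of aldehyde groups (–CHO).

1

The aldehyde motif appears at heavy-atom position 8 in the SMILES.
Other groups present: 1 carboxylic acid, 1 ester.
Aldehyde count: 1.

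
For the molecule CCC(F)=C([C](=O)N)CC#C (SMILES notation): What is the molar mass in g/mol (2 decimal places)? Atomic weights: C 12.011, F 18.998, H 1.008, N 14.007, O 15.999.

155.17 g/mol

First, the molecular formula is C8H10FNO (counting implicit H from valence).
  C: 8 × 12.011 = 96.088
  F: 1 × 18.998 = 18.998
  H: 10 × 1.008 = 10.080
  N: 1 × 14.007 = 14.007
  O: 1 × 15.999 = 15.999
Sum: 8×12.011 + 1×18.998 + 10×1.008 + 1×14.007 + 1×15.999 = 155.172 → 155.17 g/mol.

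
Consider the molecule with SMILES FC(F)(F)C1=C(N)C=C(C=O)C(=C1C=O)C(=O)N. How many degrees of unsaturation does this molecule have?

7

Molecular formula: C10H7F3N2O3.
DoU = (2C + 2 + N − H − X) / 2, where X is the halogen count and O/S are ignored.
    = (2·10 + 2 + 2 − 7 − 3) / 2 = 14 / 2 = 7.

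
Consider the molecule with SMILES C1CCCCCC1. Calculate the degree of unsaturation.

Degree of unsaturation = (number of rings) + (number of π bonds).
Ring closures in the SMILES: 1.
π bonds: none → 0 DoU from unsaturation.
Total DoU = 1 + 0 = 1.

1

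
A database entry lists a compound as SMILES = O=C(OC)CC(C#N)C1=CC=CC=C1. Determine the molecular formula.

C11H11NO2

Walk through each heavy atom and fill implicit hydrogens from standard valence (C 4, N 3, O 2, S 2, halogen 1):
  atom 1: O, bond orders sum to 2 (valence 2) → 0 H
  atom 2: C, bond orders sum to 4 (valence 4) → 0 H
  atom 3: O, bond orders sum to 2 (valence 2) → 0 H
  atom 4: C, bond orders sum to 1 (valence 4) → 3 H
  atom 5: C, bond orders sum to 2 (valence 4) → 2 H
  atom 6: C, bond orders sum to 3 (valence 4) → 1 H
  atom 7: C, bond orders sum to 4 (valence 4) → 0 H
  atom 8: N, bond orders sum to 3 (valence 3) → 0 H
  atom 9: C, bond orders sum to 4 (valence 4) → 0 H
  atom 10: C, bond orders sum to 3 (valence 4) → 1 H
  atom 11: C, bond orders sum to 3 (valence 4) → 1 H
  atom 12: C, bond orders sum to 3 (valence 4) → 1 H
  atom 13: C, bond orders sum to 3 (valence 4) → 1 H
  atom 14: C, bond orders sum to 3 (valence 4) → 1 H
Totals → C:11, H:11, N:1, O:2.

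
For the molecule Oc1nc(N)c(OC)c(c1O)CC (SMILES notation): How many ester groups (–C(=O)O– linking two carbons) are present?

Scan the SMILES for the ester motif — none present.
Groups that are present: 1 ether, 2 hydroxyl, 1 primary amine.

0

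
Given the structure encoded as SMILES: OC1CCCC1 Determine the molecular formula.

Walk through each heavy atom and fill implicit hydrogens from standard valence (C 4, N 3, O 2, S 2, halogen 1):
  atom 1: O, bond orders sum to 1 (valence 2) → 1 H
  atom 2: C, bond orders sum to 3 (valence 4) → 1 H
  atom 3: C, bond orders sum to 2 (valence 4) → 2 H
  atom 4: C, bond orders sum to 2 (valence 4) → 2 H
  atom 5: C, bond orders sum to 2 (valence 4) → 2 H
  atom 6: C, bond orders sum to 2 (valence 4) → 2 H
Totals → C:5, H:10, O:1.
In Hill order: C5H10O.

C5H10O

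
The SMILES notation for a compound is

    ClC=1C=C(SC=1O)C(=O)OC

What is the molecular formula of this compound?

Walk through each heavy atom and fill implicit hydrogens from standard valence (C 4, N 3, O 2, S 2, halogen 1):
  atom 1: Cl (halogen, monovalent) → 0 H
  atom 2: C, bond orders sum to 4 (valence 4) → 0 H
  atom 3: C, bond orders sum to 3 (valence 4) → 1 H
  atom 4: C, bond orders sum to 4 (valence 4) → 0 H
  atom 5: S, bond orders sum to 2 (valence 2) → 0 H
  atom 6: C, bond orders sum to 4 (valence 4) → 0 H
  atom 7: O, bond orders sum to 1 (valence 2) → 1 H
  atom 8: C, bond orders sum to 4 (valence 4) → 0 H
  atom 9: O, bond orders sum to 2 (valence 2) → 0 H
  atom 10: O, bond orders sum to 2 (valence 2) → 0 H
  atom 11: C, bond orders sum to 1 (valence 4) → 3 H
Totals → C:6, H:5, Cl:1, O:3, S:1.
In Hill order: C6H5ClO3S.

C6H5ClO3S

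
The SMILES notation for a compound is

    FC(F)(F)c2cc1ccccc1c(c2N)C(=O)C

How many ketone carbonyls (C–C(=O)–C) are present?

The ketone motif appears at heavy-atom position 16 in the SMILES.
Other groups present: 1 primary amine.
Ketone count: 1.

1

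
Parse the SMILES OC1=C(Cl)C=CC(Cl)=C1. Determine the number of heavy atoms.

9

Every atom symbol written in the SMILES (organic subset) is one heavy atom; implicit H are not written.
Heavy atoms by element → C:6, Cl:2, O:1.
Total: 9.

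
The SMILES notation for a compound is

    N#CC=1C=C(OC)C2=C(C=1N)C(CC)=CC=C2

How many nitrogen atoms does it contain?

2

Scan the SMILES for N atoms (remember two-letter symbols like Cl and Br are single atoms).
Nitrogen count: 2.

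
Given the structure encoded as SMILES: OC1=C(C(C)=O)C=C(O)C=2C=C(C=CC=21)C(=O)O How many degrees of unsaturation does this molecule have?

Degree of unsaturation = (number of rings) + (number of π bonds).
Ring closures in the SMILES: 2.
π bonds: 7 double bonds (each 1 DoU) → 7 DoU from unsaturation.
Total DoU = 2 + 7 = 9.

9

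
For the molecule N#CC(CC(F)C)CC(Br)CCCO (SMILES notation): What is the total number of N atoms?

Scan the SMILES for N atoms (remember two-letter symbols like Cl and Br are single atoms).
Nitrogen count: 1.

1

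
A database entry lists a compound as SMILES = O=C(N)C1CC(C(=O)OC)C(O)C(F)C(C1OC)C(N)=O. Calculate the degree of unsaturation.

Degree of unsaturation = (number of rings) + (number of π bonds).
Ring closures in the SMILES: 1.
π bonds: 3 double bonds (each 1 DoU) → 3 DoU from unsaturation.
Total DoU = 1 + 3 = 4.

4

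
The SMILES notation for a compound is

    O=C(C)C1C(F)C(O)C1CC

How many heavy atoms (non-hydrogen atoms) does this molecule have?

11

Every atom symbol written in the SMILES (organic subset) is one heavy atom; implicit H are not written.
Heavy atoms by element → C:8, F:1, O:2.
Total: 11.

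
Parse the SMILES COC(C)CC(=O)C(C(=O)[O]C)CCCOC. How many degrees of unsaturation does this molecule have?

2

Degree of unsaturation = (number of rings) + (number of π bonds).
Ring closures in the SMILES: 0.
π bonds: 2 double bonds (each 1 DoU) → 2 DoU from unsaturation.
Total DoU = 0 + 2 = 2.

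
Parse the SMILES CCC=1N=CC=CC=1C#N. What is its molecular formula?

Walk through each heavy atom and fill implicit hydrogens from standard valence (C 4, N 3, O 2, S 2, halogen 1):
  atom 1: C, bond orders sum to 1 (valence 4) → 3 H
  atom 2: C, bond orders sum to 2 (valence 4) → 2 H
  atom 3: C, bond orders sum to 4 (valence 4) → 0 H
  atom 4: N, bond orders sum to 3 (valence 3) → 0 H
  atom 5: C, bond orders sum to 3 (valence 4) → 1 H
  atom 6: C, bond orders sum to 3 (valence 4) → 1 H
  atom 7: C, bond orders sum to 3 (valence 4) → 1 H
  atom 8: C, bond orders sum to 4 (valence 4) → 0 H
  atom 9: C, bond orders sum to 4 (valence 4) → 0 H
  atom 10: N, bond orders sum to 3 (valence 3) → 0 H
Totals → C:8, H:8, N:2.

C8H8N2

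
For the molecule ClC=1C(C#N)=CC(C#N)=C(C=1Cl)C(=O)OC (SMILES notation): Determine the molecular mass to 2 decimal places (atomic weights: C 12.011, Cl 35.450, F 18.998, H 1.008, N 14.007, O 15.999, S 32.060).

255.05 g/mol

First, the molecular formula is C10H4Cl2N2O2 (counting implicit H from valence).
  C: 10 × 12.011 = 120.110
  Cl: 2 × 35.450 = 70.900
  H: 4 × 1.008 = 4.032
  N: 2 × 14.007 = 28.014
  O: 2 × 15.999 = 31.998
Sum: 10×12.011 + 2×35.450 + 4×1.008 + 2×14.007 + 2×15.999 = 255.054 → 255.05 g/mol.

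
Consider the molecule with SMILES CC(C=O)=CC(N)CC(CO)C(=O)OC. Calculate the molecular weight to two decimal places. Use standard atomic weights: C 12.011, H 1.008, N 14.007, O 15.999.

215.25 g/mol

First, the molecular formula is C10H17NO4 (counting implicit H from valence).
  C: 10 × 12.011 = 120.110
  H: 17 × 1.008 = 17.136
  N: 1 × 14.007 = 14.007
  O: 4 × 15.999 = 63.996
Sum: 10×12.011 + 17×1.008 + 1×14.007 + 4×15.999 = 215.249 → 215.25 g/mol.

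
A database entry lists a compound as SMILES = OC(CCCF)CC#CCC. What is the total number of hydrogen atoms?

Walk through each heavy atom and fill implicit hydrogens from standard valence (C 4, N 3, O 2, S 2, halogen 1):
  atom 1: O, bond orders sum to 1 (valence 2) → 1 H
  atom 2: C, bond orders sum to 3 (valence 4) → 1 H
  atom 3: C, bond orders sum to 2 (valence 4) → 2 H
  atom 4: C, bond orders sum to 2 (valence 4) → 2 H
  atom 5: C, bond orders sum to 2 (valence 4) → 2 H
  atom 6: F (halogen, monovalent) → 0 H
  atom 7: C, bond orders sum to 2 (valence 4) → 2 H
  atom 8: C, bond orders sum to 4 (valence 4) → 0 H
  atom 9: C, bond orders sum to 4 (valence 4) → 0 H
  atom 10: C, bond orders sum to 2 (valence 4) → 2 H
  atom 11: C, bond orders sum to 1 (valence 4) → 3 H
Total hydrogens: 15.

15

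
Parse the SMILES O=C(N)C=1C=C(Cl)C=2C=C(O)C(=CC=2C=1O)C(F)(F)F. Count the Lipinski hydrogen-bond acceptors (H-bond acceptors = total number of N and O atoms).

4

N atoms: 1; O atoms: 3.
Lipinski HBA = 1 + 3 = 4.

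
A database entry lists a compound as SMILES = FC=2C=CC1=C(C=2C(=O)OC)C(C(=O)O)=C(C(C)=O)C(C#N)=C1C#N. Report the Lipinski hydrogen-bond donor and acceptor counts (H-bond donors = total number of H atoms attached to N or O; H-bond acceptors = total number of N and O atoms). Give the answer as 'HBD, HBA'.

1, 7

Donors: find every N or O and count the H atoms it carries.
  atom 9 (O): bond orders sum to 2 → 0 H
  atom 10 (O): bond orders sum to 2 → 0 H
  atom 14 (O): bond orders sum to 2 → 0 H
  atom 15 (O): bond orders sum to 1 → 1 H
  atom 19 (O): bond orders sum to 2 → 0 H
  atom 22 (N): bond orders sum to 3 → 0 H
  atom 25 (N): bond orders sum to 3 → 0 H
Lipinski HBD = 1.
Acceptors: N atoms = 2, O atoms = 5 → HBA = 7.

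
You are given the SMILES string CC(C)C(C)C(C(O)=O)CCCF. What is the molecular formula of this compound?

Walk through each heavy atom and fill implicit hydrogens from standard valence (C 4, N 3, O 2, S 2, halogen 1):
  atom 1: C, bond orders sum to 1 (valence 4) → 3 H
  atom 2: C, bond orders sum to 3 (valence 4) → 1 H
  atom 3: C, bond orders sum to 1 (valence 4) → 3 H
  atom 4: C, bond orders sum to 3 (valence 4) → 1 H
  atom 5: C, bond orders sum to 1 (valence 4) → 3 H
  atom 6: C, bond orders sum to 3 (valence 4) → 1 H
  atom 7: C, bond orders sum to 4 (valence 4) → 0 H
  atom 8: O, bond orders sum to 1 (valence 2) → 1 H
  atom 9: O, bond orders sum to 2 (valence 2) → 0 H
  atom 10: C, bond orders sum to 2 (valence 4) → 2 H
  atom 11: C, bond orders sum to 2 (valence 4) → 2 H
  atom 12: C, bond orders sum to 2 (valence 4) → 2 H
  atom 13: F (halogen, monovalent) → 0 H
Totals → C:10, H:19, F:1, O:2.
In Hill order: C10H19FO2.

C10H19FO2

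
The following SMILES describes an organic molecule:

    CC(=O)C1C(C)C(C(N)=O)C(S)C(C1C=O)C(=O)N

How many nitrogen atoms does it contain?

2

Scan the SMILES for N atoms (remember two-letter symbols like Cl and Br are single atoms).
Nitrogen count: 2.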